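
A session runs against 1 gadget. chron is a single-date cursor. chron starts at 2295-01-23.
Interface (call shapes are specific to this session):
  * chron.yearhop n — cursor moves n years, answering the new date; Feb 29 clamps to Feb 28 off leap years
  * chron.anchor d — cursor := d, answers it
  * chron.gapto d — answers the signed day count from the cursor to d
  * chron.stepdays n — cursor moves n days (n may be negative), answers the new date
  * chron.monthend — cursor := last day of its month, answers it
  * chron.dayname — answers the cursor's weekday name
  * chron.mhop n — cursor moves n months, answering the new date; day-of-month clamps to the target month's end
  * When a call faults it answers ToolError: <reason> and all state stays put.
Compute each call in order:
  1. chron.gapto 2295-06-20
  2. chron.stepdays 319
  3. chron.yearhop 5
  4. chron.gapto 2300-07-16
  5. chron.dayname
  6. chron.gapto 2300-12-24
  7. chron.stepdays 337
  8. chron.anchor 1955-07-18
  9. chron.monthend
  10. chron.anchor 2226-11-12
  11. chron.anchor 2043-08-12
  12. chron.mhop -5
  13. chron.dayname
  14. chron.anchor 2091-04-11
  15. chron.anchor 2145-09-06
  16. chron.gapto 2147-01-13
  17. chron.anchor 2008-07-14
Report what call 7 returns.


-- 1. gapto(2295-06-20) : 148
-- 2. stepdays(319) : 2295-12-08
-- 3. yearhop(5) : 2300-12-08
-- 4. gapto(2300-07-16) : -145
-- 5. dayname() : Saturday
-- 6. gapto(2300-12-24) : 16
-- 7. stepdays(337) : 2301-11-10
-- 8. anchor(1955-07-18) : 1955-07-18
-- 9. monthend() : 1955-07-31
-- 10. anchor(2226-11-12) : 2226-11-12
-- 11. anchor(2043-08-12) : 2043-08-12
-- 12. mhop(-5) : 2043-03-12
-- 13. dayname() : Thursday
-- 14. anchor(2091-04-11) : 2091-04-11
-- 15. anchor(2145-09-06) : 2145-09-06
-- 16. gapto(2147-01-13) : 494
-- 17. anchor(2008-07-14) : 2008-07-14

Answer: 2301-11-10


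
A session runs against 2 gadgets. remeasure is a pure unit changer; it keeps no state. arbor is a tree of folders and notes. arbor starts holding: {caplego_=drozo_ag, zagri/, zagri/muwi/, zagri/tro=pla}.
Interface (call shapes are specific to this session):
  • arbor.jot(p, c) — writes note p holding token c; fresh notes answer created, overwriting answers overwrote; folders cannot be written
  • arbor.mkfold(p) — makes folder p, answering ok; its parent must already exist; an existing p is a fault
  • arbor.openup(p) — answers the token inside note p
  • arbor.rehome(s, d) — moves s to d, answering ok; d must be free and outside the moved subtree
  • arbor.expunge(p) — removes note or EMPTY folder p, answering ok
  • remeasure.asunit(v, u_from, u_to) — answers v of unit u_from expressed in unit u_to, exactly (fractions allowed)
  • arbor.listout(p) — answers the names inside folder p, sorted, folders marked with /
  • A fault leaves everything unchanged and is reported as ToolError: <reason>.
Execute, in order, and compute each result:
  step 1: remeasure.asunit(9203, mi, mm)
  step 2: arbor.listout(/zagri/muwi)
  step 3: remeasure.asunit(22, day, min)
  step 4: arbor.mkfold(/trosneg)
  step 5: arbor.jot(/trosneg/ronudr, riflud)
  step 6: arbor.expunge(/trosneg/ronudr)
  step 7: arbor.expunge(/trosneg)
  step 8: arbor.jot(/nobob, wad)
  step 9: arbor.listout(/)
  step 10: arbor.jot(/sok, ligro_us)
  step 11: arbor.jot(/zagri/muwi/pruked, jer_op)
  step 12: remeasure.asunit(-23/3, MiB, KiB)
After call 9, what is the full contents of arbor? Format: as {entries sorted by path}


Answer: {caplego_=drozo_ag, nobob=wad, zagri/, zagri/muwi/, zagri/tro=pla}

Derivation:
% asunit(v→9203, u_from→mi, u_to→mm) => 14810792832
% listout(p→/zagri/muwi) => []
% asunit(v→22, u_from→day, u_to→min) => 31680
% mkfold(p→/trosneg) => ok
% jot(p→/trosneg/ronudr, c→riflud) => created
% expunge(p→/trosneg/ronudr) => ok
% expunge(p→/trosneg) => ok
% jot(p→/nobob, c→wad) => created
% listout(p→/) => [caplego_, nobob, zagri/]
% jot(p→/sok, c→ligro_us) => created
% jot(p→/zagri/muwi/pruked, c→jer_op) => created
% asunit(v→-23/3, u_from→MiB, u_to→KiB) => -23552/3


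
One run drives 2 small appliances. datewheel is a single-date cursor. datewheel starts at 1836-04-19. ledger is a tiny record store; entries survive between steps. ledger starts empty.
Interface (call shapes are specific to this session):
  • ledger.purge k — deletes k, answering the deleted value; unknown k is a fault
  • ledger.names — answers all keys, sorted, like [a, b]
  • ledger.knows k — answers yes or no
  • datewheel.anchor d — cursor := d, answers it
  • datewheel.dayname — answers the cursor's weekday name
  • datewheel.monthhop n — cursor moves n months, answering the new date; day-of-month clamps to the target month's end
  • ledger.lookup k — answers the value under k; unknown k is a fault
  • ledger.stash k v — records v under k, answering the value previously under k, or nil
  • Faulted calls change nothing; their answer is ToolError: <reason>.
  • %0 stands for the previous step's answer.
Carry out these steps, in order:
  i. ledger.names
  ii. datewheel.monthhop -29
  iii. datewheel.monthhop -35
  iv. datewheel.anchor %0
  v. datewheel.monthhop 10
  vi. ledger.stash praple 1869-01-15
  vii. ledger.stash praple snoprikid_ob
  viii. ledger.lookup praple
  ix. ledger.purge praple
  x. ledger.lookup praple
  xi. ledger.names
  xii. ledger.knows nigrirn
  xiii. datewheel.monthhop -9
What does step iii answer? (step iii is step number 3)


Next I call ledger.names, — result: [].
Next I call datewheel.monthhop(n=-29), and see 1833-11-19.
Next I call datewheel.monthhop(n=-35), → 1830-12-19.
Invoking datewheel.anchor(d=%0): 1830-12-19.
Using datewheel.monthhop(n=10), giving 1831-10-19.
I invoke ledger.stash(k=praple, v=1869-01-15), and see nil.
I invoke ledger.stash(k=praple, v=snoprikid_ob), yielding 1869-01-15.
I invoke ledger.lookup(k=praple): snoprikid_ob.
Invoking ledger.purge(k=praple), and see snoprikid_ob.
I run ledger.lookup(k=praple): ToolError: no such key praple.
Using ledger.names, yielding [].
Then ledger.knows(k=nigrirn): no.
Then datewheel.monthhop(n=-9), — result: 1831-01-19.

Answer: 1830-12-19


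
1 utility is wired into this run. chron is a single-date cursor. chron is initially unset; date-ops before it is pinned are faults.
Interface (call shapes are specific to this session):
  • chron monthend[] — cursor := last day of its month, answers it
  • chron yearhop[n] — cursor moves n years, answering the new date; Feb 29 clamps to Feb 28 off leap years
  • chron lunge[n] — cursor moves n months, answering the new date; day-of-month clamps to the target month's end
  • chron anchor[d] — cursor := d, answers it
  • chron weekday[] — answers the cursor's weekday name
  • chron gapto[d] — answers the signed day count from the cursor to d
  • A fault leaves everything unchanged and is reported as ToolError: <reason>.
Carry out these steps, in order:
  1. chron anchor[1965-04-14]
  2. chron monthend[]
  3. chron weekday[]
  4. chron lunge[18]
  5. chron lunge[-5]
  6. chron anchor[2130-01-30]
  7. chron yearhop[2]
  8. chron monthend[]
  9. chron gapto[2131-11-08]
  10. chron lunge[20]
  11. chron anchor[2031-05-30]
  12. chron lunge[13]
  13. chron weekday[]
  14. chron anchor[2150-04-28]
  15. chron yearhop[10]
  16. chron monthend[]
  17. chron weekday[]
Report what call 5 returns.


Answer: 1966-05-30

Derivation:
Do: chron anchor[1965-04-14]
See: 1965-04-14
Do: chron monthend[]
See: 1965-04-30
Do: chron weekday[]
See: Friday
Do: chron lunge[18]
See: 1966-10-30
Do: chron lunge[-5]
See: 1966-05-30
Do: chron anchor[2130-01-30]
See: 2130-01-30
Do: chron yearhop[2]
See: 2132-01-30
Do: chron monthend[]
See: 2132-01-31
Do: chron gapto[2131-11-08]
See: -84
Do: chron lunge[20]
See: 2133-09-30
Do: chron anchor[2031-05-30]
See: 2031-05-30
Do: chron lunge[13]
See: 2032-06-30
Do: chron weekday[]
See: Wednesday
Do: chron anchor[2150-04-28]
See: 2150-04-28
Do: chron yearhop[10]
See: 2160-04-28
Do: chron monthend[]
See: 2160-04-30
Do: chron weekday[]
See: Wednesday


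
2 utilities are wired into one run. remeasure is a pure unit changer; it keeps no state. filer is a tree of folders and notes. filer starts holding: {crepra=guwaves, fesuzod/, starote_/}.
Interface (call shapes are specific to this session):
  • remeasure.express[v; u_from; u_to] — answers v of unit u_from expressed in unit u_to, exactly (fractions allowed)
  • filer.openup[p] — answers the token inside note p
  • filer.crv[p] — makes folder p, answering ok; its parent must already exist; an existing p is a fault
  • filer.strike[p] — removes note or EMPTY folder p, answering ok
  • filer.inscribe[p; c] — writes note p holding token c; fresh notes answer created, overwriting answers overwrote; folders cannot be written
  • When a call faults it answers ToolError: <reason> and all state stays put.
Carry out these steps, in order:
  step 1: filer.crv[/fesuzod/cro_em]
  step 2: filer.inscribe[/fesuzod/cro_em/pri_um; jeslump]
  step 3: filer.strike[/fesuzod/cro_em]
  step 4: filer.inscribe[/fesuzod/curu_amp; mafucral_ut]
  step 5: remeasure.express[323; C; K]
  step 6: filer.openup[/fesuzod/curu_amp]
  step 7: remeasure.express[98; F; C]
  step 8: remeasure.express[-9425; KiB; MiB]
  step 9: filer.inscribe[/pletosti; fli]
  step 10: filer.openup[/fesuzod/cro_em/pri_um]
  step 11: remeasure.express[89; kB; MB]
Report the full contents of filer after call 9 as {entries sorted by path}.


-> filer.crv(p→/fesuzod/cro_em)
<- ok
-> filer.inscribe(p→/fesuzod/cro_em/pri_um, c→jeslump)
<- created
-> filer.strike(p→/fesuzod/cro_em)
<- ToolError: not empty
-> filer.inscribe(p→/fesuzod/curu_amp, c→mafucral_ut)
<- created
-> remeasure.express(v→323, u_from→C, u_to→K)
<- 11923/20
-> filer.openup(p→/fesuzod/curu_amp)
<- mafucral_ut
-> remeasure.express(v→98, u_from→F, u_to→C)
<- 110/3
-> remeasure.express(v→-9425, u_from→KiB, u_to→MiB)
<- -9425/1024
-> filer.inscribe(p→/pletosti, c→fli)
<- created
-> filer.openup(p→/fesuzod/cro_em/pri_um)
<- jeslump
-> remeasure.express(v→89, u_from→kB, u_to→MB)
<- 89/1000

Answer: {crepra=guwaves, fesuzod/, fesuzod/cro_em/, fesuzod/cro_em/pri_um=jeslump, fesuzod/curu_amp=mafucral_ut, pletosti=fli, starote_/}


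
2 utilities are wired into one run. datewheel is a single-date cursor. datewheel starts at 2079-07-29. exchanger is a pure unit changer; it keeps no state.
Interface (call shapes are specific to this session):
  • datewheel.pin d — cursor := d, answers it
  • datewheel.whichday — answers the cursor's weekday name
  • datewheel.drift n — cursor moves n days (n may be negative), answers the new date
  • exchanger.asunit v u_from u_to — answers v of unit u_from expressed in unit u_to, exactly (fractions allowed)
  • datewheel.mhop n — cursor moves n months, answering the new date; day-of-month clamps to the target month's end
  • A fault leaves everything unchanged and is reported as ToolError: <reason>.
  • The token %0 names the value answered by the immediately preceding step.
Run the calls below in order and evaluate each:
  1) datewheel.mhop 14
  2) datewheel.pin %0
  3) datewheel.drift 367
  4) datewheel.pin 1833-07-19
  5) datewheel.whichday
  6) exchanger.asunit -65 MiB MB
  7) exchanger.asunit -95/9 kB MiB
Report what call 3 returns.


-> datewheel.mhop(14)
<- 2080-09-29
-> datewheel.pin(%0)
<- 2080-09-29
-> datewheel.drift(367)
<- 2081-10-01
-> datewheel.pin(1833-07-19)
<- 1833-07-19
-> datewheel.whichday()
<- Friday
-> exchanger.asunit(-65, MiB, MB)
<- -212992/3125
-> exchanger.asunit(-95/9, kB, MiB)
<- -11875/1179648

Answer: 2081-10-01


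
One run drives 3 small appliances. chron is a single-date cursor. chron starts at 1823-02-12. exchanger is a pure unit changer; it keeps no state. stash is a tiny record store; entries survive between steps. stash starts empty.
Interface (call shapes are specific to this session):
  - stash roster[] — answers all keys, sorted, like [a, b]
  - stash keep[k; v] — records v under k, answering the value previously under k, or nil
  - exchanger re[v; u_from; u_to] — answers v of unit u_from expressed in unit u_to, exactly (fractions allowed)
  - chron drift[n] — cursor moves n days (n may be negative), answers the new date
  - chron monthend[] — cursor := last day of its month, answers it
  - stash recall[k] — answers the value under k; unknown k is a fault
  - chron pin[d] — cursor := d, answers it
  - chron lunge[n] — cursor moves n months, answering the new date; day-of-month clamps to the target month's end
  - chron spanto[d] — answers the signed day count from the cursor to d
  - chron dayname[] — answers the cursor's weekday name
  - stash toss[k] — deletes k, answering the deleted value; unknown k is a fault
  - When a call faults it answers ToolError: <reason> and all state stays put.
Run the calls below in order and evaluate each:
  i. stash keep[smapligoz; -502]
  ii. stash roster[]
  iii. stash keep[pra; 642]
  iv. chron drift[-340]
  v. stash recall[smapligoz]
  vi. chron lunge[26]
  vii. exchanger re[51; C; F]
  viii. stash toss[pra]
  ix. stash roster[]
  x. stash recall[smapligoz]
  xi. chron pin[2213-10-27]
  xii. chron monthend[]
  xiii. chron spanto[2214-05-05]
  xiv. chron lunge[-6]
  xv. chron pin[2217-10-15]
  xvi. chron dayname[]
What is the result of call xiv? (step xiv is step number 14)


Do: stash keep[k='smapligoz'; v='-502']
See: nil
Do: stash roster[]
See: [smapligoz]
Do: stash keep[k='pra'; v='642']
See: nil
Do: chron drift[n='-340']
See: 1822-03-09
Do: stash recall[k='smapligoz']
See: -502
Do: chron lunge[n='26']
See: 1824-05-09
Do: exchanger re[v='51'; u_from='C'; u_to='F']
See: 619/5
Do: stash toss[k='pra']
See: 642
Do: stash roster[]
See: [smapligoz]
Do: stash recall[k='smapligoz']
See: -502
Do: chron pin[d='2213-10-27']
See: 2213-10-27
Do: chron monthend[]
See: 2213-10-31
Do: chron spanto[d='2214-05-05']
See: 186
Do: chron lunge[n='-6']
See: 2213-04-30
Do: chron pin[d='2217-10-15']
See: 2217-10-15
Do: chron dayname[]
See: Wednesday

Answer: 2213-04-30


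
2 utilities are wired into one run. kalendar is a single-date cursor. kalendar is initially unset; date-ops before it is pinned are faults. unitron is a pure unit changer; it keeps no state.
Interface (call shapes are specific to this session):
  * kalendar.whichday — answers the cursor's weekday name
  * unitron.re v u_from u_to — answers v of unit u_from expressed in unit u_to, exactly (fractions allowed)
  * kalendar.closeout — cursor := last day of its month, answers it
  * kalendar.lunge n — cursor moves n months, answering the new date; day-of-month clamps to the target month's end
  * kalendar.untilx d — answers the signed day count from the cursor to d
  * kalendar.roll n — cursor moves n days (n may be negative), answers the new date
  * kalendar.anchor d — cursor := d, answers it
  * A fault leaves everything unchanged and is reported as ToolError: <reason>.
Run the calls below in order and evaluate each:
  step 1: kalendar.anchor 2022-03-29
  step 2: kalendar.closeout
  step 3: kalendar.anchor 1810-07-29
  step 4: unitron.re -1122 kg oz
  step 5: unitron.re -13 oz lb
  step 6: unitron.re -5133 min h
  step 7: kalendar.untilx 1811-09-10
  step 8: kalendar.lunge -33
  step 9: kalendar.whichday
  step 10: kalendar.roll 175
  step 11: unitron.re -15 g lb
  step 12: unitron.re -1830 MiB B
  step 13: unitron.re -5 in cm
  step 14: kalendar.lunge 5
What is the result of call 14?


I use kalendar.anchor(d→2022-03-29): 2022-03-29.
Now I run kalendar.closeout(), → 2022-03-31.
I call kalendar.anchor(d→1810-07-29), — result: 1810-07-29.
I call unitron.re(v→-1122, u_from→kg, u_to→oz): -163200000000/4123567.
Now I run unitron.re(v→-13, u_from→oz, u_to→lb), — result: -13/16.
Now I run unitron.re(v→-5133, u_from→min, u_to→h), yielding -1711/20.
Calling kalendar.untilx(d→1811-09-10), and observe 408.
I call kalendar.lunge(n→-33), yielding 1807-10-29.
I try kalendar.whichday(), which returns Thursday.
I call kalendar.roll(n→175): 1808-04-21.
I call unitron.re(v→-15, u_from→g, u_to→lb), which returns -1500000/45359237.
Then unitron.re(v→-1830, u_from→MiB, u_to→B), yielding -1918894080.
Now I run unitron.re(v→-5, u_from→in, u_to→cm), which returns -127/10.
Using kalendar.lunge(n→5), — result: 1808-09-21.

Answer: 1808-09-21


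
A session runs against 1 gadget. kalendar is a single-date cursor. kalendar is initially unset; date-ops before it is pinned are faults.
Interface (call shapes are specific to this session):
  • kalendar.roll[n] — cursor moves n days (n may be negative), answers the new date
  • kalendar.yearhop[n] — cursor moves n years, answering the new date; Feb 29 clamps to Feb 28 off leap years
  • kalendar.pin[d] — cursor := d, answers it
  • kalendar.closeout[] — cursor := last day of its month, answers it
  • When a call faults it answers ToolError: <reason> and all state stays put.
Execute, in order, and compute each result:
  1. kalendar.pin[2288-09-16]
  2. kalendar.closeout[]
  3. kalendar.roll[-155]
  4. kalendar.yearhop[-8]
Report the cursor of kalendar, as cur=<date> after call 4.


Invoking kalendar.pin with d→2288-09-16, yielding 2288-09-16.
I invoke kalendar.closeout, which returns 2288-09-30.
I try kalendar.roll with n→-155, and see 2288-04-28.
Then kalendar.yearhop with n→-8, → 2280-04-28.

Answer: cur=2280-04-28


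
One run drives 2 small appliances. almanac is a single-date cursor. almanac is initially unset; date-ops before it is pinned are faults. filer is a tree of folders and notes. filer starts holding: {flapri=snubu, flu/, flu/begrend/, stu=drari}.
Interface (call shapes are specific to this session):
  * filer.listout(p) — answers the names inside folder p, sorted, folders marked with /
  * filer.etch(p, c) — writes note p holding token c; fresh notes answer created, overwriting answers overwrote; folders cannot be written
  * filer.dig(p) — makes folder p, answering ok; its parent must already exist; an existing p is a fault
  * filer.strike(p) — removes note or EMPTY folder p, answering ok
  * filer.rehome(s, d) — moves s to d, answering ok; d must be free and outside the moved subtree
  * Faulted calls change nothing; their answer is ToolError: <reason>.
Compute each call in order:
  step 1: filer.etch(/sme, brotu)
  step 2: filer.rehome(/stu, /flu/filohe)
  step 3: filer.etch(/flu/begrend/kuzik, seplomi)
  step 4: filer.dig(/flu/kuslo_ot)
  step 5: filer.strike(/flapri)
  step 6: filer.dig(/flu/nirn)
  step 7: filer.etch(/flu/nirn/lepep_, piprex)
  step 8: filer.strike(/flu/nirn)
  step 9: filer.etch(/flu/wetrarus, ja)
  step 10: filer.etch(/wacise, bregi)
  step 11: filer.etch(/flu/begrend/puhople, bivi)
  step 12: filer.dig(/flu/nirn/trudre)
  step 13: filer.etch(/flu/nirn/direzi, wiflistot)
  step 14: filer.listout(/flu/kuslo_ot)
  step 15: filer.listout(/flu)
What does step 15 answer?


~$ filer.etch /sme brotu
:: created
~$ filer.rehome /stu /flu/filohe
:: ok
~$ filer.etch /flu/begrend/kuzik seplomi
:: created
~$ filer.dig /flu/kuslo_ot
:: ok
~$ filer.strike /flapri
:: ok
~$ filer.dig /flu/nirn
:: ok
~$ filer.etch /flu/nirn/lepep_ piprex
:: created
~$ filer.strike /flu/nirn
:: ToolError: not empty
~$ filer.etch /flu/wetrarus ja
:: created
~$ filer.etch /wacise bregi
:: created
~$ filer.etch /flu/begrend/puhople bivi
:: created
~$ filer.dig /flu/nirn/trudre
:: ok
~$ filer.etch /flu/nirn/direzi wiflistot
:: created
~$ filer.listout /flu/kuslo_ot
:: []
~$ filer.listout /flu
:: [begrend/, filohe, kuslo_ot/, nirn/, wetrarus]

Answer: [begrend/, filohe, kuslo_ot/, nirn/, wetrarus]


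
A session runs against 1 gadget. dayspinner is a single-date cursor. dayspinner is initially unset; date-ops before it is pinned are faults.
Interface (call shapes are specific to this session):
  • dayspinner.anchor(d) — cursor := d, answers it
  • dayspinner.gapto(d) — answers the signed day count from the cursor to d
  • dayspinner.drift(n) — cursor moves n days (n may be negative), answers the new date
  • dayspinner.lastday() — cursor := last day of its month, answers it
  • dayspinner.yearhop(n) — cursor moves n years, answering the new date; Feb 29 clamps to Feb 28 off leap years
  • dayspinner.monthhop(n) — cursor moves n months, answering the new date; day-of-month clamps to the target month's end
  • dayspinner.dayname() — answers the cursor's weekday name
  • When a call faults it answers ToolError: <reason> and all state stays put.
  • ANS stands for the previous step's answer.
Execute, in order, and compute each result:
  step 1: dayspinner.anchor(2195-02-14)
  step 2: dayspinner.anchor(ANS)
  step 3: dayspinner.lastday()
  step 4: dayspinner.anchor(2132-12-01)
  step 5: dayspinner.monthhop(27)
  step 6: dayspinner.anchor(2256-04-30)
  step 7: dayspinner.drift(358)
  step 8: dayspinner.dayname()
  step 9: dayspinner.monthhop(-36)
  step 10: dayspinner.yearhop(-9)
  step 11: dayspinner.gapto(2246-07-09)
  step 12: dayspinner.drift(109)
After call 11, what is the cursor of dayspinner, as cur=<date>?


-- dayspinner.anchor(d=2195-02-14) -> 2195-02-14
-- dayspinner.anchor(d=ANS) -> 2195-02-14
-- dayspinner.lastday() -> 2195-02-28
-- dayspinner.anchor(d=2132-12-01) -> 2132-12-01
-- dayspinner.monthhop(n=27) -> 2135-03-01
-- dayspinner.anchor(d=2256-04-30) -> 2256-04-30
-- dayspinner.drift(n=358) -> 2257-04-23
-- dayspinner.dayname() -> Thursday
-- dayspinner.monthhop(n=-36) -> 2254-04-23
-- dayspinner.yearhop(n=-9) -> 2245-04-23
-- dayspinner.gapto(d=2246-07-09) -> 442
-- dayspinner.drift(n=109) -> 2245-08-10

Answer: cur=2245-04-23


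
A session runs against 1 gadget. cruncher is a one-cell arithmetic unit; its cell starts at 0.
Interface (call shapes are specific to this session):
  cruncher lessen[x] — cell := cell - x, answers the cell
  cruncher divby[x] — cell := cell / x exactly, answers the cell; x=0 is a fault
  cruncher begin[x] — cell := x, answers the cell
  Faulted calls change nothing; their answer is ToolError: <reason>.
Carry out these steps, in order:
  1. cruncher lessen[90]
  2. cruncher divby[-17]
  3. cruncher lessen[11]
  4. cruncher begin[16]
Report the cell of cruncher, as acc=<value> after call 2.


Answer: acc=90/17

Derivation:
CALL cruncher lessen[x: 90]
RET  -90
CALL cruncher divby[x: -17]
RET  90/17
CALL cruncher lessen[x: 11]
RET  -97/17
CALL cruncher begin[x: 16]
RET  16


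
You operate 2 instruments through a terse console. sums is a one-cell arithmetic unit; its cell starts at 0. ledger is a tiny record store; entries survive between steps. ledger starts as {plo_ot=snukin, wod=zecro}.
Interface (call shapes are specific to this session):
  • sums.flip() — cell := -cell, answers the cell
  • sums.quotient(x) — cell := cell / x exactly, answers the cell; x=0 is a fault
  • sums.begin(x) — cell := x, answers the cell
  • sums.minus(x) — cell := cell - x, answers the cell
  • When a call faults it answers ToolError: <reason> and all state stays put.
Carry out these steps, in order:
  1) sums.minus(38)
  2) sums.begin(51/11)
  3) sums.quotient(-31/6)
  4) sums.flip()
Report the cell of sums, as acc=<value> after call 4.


Answer: acc=306/341

Derivation:
% minus x=38
:: -38
% begin x=51/11
:: 51/11
% quotient x=-31/6
:: -306/341
% flip
:: 306/341


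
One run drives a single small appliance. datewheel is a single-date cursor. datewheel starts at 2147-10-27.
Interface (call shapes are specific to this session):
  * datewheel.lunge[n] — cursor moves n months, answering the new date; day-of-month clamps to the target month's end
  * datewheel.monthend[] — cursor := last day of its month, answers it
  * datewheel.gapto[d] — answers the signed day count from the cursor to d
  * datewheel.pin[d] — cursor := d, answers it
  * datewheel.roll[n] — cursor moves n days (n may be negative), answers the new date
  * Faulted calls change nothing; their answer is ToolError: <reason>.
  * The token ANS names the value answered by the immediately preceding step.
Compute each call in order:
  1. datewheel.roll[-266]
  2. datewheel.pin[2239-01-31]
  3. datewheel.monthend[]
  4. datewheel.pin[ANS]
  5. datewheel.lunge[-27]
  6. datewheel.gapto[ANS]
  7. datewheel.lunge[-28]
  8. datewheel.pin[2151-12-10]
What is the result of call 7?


Answer: 2234-06-30

Derivation:
I invoke datewheel.roll passing n→-266, yielding 2147-02-03.
I try datewheel.pin passing d→2239-01-31: 2239-01-31.
Now I run datewheel.monthend, — result: 2239-01-31.
Now I run datewheel.pin passing d→ANS, — result: 2239-01-31.
Invoking datewheel.lunge passing n→-27, → 2236-10-31.
Using datewheel.gapto passing d→ANS, yielding 0.
I try datewheel.lunge passing n→-28, yielding 2234-06-30.
Invoking datewheel.pin passing d→2151-12-10, giving 2151-12-10.


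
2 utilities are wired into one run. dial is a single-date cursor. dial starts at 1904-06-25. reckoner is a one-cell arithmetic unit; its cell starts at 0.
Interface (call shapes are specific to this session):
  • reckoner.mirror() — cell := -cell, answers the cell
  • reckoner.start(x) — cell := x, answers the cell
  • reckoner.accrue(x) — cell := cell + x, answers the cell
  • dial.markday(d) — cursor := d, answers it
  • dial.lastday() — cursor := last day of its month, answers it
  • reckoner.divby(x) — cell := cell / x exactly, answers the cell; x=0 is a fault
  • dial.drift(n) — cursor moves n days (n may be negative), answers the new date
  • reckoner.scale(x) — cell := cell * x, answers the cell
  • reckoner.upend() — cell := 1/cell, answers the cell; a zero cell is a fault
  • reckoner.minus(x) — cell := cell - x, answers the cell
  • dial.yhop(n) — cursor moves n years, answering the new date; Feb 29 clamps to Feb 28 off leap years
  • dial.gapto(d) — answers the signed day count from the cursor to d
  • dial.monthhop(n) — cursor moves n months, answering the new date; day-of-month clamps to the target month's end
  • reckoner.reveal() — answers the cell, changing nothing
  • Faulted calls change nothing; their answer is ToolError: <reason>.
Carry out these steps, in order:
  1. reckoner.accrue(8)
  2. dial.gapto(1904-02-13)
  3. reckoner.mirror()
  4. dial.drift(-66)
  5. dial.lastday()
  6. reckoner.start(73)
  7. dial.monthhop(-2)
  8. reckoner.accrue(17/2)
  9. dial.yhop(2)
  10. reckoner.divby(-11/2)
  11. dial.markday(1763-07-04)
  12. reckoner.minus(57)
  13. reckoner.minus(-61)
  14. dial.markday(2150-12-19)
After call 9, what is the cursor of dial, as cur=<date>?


// accrue(x=8) ~> 8
// gapto(d=1904-02-13) ~> -133
// mirror() ~> -8
// drift(n=-66) ~> 1904-04-20
// lastday() ~> 1904-04-30
// start(x=73) ~> 73
// monthhop(n=-2) ~> 1904-02-29
// accrue(x=17/2) ~> 163/2
// yhop(n=2) ~> 1906-02-28
// divby(x=-11/2) ~> -163/11
// markday(d=1763-07-04) ~> 1763-07-04
// minus(x=57) ~> -790/11
// minus(x=-61) ~> -119/11
// markday(d=2150-12-19) ~> 2150-12-19

Answer: cur=1906-02-28


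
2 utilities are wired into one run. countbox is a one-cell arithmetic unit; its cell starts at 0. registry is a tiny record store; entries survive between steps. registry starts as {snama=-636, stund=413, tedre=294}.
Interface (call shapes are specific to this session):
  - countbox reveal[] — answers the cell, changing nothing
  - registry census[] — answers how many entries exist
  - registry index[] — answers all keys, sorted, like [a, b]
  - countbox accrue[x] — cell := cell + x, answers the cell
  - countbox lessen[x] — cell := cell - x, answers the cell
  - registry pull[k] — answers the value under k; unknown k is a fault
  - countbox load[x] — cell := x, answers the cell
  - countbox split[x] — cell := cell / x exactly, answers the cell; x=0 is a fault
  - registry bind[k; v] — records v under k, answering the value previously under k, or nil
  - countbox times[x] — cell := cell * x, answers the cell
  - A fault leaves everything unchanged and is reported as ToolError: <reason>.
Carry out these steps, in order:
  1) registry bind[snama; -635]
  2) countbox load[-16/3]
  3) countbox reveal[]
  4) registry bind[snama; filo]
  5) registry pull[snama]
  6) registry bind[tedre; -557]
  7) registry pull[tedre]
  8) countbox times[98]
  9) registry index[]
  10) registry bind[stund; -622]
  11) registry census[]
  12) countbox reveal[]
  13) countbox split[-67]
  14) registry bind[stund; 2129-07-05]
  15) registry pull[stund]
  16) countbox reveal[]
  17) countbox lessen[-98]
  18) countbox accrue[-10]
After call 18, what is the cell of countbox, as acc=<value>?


Answer: acc=19256/201

Derivation:
>> registry bind(k='snama', v='-635')
<< -636
>> countbox load(x='-16/3')
<< -16/3
>> countbox reveal()
<< -16/3
>> registry bind(k='snama', v='filo')
<< -635
>> registry pull(k='snama')
<< filo
>> registry bind(k='tedre', v='-557')
<< 294
>> registry pull(k='tedre')
<< -557
>> countbox times(x='98')
<< -1568/3
>> registry index()
<< [snama, stund, tedre]
>> registry bind(k='stund', v='-622')
<< 413
>> registry census()
<< 3
>> countbox reveal()
<< -1568/3
>> countbox split(x='-67')
<< 1568/201
>> registry bind(k='stund', v='2129-07-05')
<< -622
>> registry pull(k='stund')
<< 2129-07-05
>> countbox reveal()
<< 1568/201
>> countbox lessen(x='-98')
<< 21266/201
>> countbox accrue(x='-10')
<< 19256/201


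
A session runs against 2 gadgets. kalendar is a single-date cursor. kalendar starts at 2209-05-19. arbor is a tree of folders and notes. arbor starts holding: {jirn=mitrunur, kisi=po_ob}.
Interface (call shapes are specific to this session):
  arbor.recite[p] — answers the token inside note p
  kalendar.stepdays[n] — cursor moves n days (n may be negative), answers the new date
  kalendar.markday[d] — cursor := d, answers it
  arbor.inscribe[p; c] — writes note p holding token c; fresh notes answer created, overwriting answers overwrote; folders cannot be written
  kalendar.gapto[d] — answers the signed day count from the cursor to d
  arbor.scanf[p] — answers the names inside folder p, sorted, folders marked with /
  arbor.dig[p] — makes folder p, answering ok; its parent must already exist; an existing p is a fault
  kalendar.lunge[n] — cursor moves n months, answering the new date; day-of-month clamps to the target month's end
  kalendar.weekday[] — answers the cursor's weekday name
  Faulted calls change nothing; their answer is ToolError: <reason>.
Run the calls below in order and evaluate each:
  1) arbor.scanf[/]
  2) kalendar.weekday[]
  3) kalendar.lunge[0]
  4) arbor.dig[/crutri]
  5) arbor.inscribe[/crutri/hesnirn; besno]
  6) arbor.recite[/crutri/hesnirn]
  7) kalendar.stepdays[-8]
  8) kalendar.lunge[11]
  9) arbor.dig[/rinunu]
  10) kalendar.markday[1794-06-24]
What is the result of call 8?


Answer: 2210-04-11

Derivation:
% 1. scanf(p→/) == [jirn, kisi]
% 2. weekday() == Friday
% 3. lunge(n→0) == 2209-05-19
% 4. dig(p→/crutri) == ok
% 5. inscribe(p→/crutri/hesnirn, c→besno) == created
% 6. recite(p→/crutri/hesnirn) == besno
% 7. stepdays(n→-8) == 2209-05-11
% 8. lunge(n→11) == 2210-04-11
% 9. dig(p→/rinunu) == ok
% 10. markday(d→1794-06-24) == 1794-06-24


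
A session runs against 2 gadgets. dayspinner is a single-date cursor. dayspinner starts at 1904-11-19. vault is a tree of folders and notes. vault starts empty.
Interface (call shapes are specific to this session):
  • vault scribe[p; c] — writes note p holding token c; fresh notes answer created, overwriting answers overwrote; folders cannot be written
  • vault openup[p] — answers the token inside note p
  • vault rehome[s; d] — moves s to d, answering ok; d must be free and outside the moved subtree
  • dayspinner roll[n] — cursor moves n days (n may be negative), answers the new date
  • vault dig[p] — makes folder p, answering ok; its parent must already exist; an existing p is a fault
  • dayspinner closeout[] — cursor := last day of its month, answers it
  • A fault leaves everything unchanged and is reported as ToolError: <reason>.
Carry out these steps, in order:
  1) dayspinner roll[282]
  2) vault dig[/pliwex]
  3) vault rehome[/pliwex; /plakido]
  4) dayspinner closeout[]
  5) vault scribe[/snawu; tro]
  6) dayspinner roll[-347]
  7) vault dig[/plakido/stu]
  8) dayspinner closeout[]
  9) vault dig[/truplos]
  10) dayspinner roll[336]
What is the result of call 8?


~$ dayspinner roll n=282
= 1905-08-28
~$ vault dig p=/pliwex
= ok
~$ vault rehome s=/pliwex d=/plakido
= ok
~$ dayspinner closeout
= 1905-08-31
~$ vault scribe p=/snawu c=tro
= created
~$ dayspinner roll n=-347
= 1904-09-18
~$ vault dig p=/plakido/stu
= ok
~$ dayspinner closeout
= 1904-09-30
~$ vault dig p=/truplos
= ok
~$ dayspinner roll n=336
= 1905-09-01

Answer: 1904-09-30


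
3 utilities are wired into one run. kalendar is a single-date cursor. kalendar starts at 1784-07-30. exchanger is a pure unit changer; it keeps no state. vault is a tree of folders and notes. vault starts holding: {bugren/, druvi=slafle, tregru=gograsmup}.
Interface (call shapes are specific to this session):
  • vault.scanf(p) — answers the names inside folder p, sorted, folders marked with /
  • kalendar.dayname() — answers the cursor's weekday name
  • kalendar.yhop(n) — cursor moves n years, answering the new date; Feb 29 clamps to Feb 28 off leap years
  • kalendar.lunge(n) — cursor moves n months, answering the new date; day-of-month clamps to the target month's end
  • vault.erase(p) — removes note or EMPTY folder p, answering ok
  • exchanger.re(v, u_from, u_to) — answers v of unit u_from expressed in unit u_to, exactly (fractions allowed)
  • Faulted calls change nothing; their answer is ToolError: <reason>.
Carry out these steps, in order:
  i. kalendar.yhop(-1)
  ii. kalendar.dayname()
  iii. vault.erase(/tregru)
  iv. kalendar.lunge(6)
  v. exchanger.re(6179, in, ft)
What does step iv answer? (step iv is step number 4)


Act: kalendar.yhop[n: -1]
Obs: 1783-07-30
Act: kalendar.dayname[]
Obs: Wednesday
Act: vault.erase[p: /tregru]
Obs: ok
Act: kalendar.lunge[n: 6]
Obs: 1784-01-30
Act: exchanger.re[v: 6179; u_from: in; u_to: ft]
Obs: 6179/12

Answer: 1784-01-30


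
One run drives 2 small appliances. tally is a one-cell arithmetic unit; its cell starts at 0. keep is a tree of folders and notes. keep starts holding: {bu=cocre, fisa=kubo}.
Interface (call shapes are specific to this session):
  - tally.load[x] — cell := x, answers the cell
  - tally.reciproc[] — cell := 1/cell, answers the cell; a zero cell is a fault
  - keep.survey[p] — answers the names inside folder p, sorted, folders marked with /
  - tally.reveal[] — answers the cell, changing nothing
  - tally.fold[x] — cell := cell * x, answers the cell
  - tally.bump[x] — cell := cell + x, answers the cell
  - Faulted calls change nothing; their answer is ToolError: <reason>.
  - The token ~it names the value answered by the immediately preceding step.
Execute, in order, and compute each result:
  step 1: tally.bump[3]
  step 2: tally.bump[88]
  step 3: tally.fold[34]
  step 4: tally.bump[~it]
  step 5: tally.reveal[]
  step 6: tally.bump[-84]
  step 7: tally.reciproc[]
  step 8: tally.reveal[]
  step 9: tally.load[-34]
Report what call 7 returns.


Answer: 1/6104

Derivation:
>> bump(3)
<< 3
>> bump(88)
<< 91
>> fold(34)
<< 3094
>> bump(~it)
<< 6188
>> reveal()
<< 6188
>> bump(-84)
<< 6104
>> reciproc()
<< 1/6104
>> reveal()
<< 1/6104
>> load(-34)
<< -34


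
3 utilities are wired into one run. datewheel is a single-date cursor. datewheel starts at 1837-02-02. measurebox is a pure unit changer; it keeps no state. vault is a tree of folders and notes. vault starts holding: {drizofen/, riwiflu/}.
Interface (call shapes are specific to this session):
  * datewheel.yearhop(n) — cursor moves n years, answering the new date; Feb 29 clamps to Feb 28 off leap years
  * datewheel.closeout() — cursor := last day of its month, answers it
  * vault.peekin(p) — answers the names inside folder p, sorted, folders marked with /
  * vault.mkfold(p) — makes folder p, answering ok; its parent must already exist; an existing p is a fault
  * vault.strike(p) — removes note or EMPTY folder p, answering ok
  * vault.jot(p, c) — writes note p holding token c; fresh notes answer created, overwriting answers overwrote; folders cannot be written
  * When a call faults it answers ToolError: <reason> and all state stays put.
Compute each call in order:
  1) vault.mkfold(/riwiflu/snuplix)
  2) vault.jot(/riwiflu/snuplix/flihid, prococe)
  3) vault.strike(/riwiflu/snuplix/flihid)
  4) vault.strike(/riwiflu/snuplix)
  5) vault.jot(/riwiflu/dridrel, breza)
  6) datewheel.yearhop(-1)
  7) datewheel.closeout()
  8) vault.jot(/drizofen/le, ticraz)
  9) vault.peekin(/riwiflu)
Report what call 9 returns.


Answer: [dridrel]

Derivation:
! mkfold(p='/riwiflu/snuplix') => ok
! jot(p='/riwiflu/snuplix/flihid', c='prococe') => created
! strike(p='/riwiflu/snuplix/flihid') => ok
! strike(p='/riwiflu/snuplix') => ok
! jot(p='/riwiflu/dridrel', c='breza') => created
! yearhop(n='-1') => 1836-02-02
! closeout() => 1836-02-29
! jot(p='/drizofen/le', c='ticraz') => created
! peekin(p='/riwiflu') => [dridrel]


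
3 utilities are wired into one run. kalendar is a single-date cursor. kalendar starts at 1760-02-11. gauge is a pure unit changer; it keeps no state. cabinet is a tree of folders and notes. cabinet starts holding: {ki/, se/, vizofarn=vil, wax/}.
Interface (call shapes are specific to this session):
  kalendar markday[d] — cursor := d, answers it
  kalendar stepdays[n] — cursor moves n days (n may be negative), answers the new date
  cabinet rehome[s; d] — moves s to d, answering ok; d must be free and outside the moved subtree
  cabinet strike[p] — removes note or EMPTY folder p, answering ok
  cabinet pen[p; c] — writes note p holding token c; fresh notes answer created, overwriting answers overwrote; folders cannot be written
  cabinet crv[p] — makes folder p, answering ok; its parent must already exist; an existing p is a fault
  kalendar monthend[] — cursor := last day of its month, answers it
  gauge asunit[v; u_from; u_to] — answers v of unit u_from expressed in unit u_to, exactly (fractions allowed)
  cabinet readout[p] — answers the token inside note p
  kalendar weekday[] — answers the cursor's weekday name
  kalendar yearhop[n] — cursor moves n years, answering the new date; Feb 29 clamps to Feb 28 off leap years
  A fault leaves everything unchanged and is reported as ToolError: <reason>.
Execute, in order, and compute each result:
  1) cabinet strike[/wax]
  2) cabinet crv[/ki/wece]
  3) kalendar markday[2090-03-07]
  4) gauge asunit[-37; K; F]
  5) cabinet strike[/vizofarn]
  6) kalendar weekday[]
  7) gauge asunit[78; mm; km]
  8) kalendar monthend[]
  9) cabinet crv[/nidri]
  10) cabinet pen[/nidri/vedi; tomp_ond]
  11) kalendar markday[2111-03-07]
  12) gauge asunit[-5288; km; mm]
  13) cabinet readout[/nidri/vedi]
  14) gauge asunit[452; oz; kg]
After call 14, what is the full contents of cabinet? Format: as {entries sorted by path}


Answer: {ki/, ki/wece/, nidri/, nidri/vedi=tomp_ond, se/}

Derivation:
>> cabinet strike(p: /wax)
<< ok
>> cabinet crv(p: /ki/wece)
<< ok
>> kalendar markday(d: 2090-03-07)
<< 2090-03-07
>> gauge asunit(v: -37, u_from: K, u_to: F)
<< -52627/100
>> cabinet strike(p: /vizofarn)
<< ok
>> kalendar weekday()
<< Tuesday
>> gauge asunit(v: 78, u_from: mm, u_to: km)
<< 39/500000
>> kalendar monthend()
<< 2090-03-31
>> cabinet crv(p: /nidri)
<< ok
>> cabinet pen(p: /nidri/vedi, c: tomp_ond)
<< created
>> kalendar markday(d: 2111-03-07)
<< 2111-03-07
>> gauge asunit(v: -5288, u_from: km, u_to: mm)
<< -5288000000
>> cabinet readout(p: /nidri/vedi)
<< tomp_ond
>> gauge asunit(v: 452, u_from: oz, u_to: kg)
<< 5125593781/400000000


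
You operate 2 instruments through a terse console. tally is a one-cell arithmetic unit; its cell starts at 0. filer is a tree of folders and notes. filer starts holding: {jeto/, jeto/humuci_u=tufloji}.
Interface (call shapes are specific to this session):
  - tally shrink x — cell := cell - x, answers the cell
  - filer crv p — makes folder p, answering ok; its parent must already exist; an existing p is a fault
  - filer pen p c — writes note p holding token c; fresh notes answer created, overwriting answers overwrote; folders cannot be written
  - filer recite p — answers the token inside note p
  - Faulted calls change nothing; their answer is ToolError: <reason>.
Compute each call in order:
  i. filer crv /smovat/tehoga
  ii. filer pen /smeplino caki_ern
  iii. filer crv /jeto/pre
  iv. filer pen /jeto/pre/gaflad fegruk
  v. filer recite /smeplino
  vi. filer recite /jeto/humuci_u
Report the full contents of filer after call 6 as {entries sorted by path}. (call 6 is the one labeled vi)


$ filer crv p='/smovat/tehoga'
[out] ToolError: no parent
$ filer pen p='/smeplino' c='caki_ern'
[out] created
$ filer crv p='/jeto/pre'
[out] ok
$ filer pen p='/jeto/pre/gaflad' c='fegruk'
[out] created
$ filer recite p='/smeplino'
[out] caki_ern
$ filer recite p='/jeto/humuci_u'
[out] tufloji

Answer: {jeto/, jeto/humuci_u=tufloji, jeto/pre/, jeto/pre/gaflad=fegruk, smeplino=caki_ern}
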